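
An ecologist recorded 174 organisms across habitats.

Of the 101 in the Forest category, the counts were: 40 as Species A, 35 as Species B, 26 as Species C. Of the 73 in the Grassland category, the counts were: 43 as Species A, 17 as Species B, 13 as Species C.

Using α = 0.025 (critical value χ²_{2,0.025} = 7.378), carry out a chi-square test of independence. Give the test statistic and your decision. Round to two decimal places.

Row totals: 101, 73. Column totals: 83, 52, 39. Grand total N = 174.
Expected counts (row total × column total / N):
  Forest, Species A: 101×83/174 = 48.178
  Forest, Species B: 101×52/174 = 30.184
  Forest, Species C: 101×39/174 = 22.638
  Grassland, Species A: 73×83/174 = 34.822
  Grassland, Species B: 73×52/174 = 21.816
  Grassland, Species C: 73×39/174 = 16.362
Contributions (O − E)²/E:
  (40 − 48.178)²/48.178 = 1.3882
  (35 − 30.184)²/30.184 = 0.7684
  (26 − 22.638)²/22.638 = 0.4993
  (43 − 34.822)²/34.822 = 1.9206
  (17 − 21.816)²/21.816 = 1.0632
  (13 − 16.362)²/16.362 = 0.6908
χ² = 1.3882 + 0.7684 + 0.4993 + 1.9206 + 1.0632 + 0.6908 = 6.33
df = (2−1)(3−1) = 2. Since 6.33 < 7.378, fail to reject the null hypothesis of independence at α = 0.025.

6.33; fail to reject H₀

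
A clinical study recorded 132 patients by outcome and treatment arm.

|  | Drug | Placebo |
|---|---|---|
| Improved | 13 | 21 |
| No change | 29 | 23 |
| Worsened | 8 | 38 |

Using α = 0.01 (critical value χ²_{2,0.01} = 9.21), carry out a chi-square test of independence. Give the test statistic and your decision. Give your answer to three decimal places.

Row totals: 34, 52, 46. Column totals: 50, 82. Grand total N = 132.
Expected counts (row total × column total / N):
  Improved, Drug: 34×50/132 = 12.8788
  Improved, Placebo: 34×82/132 = 21.1212
  No change, Drug: 52×50/132 = 19.6970
  No change, Placebo: 52×82/132 = 32.3030
  Worsened, Drug: 46×50/132 = 17.4242
  Worsened, Placebo: 46×82/132 = 28.5758
Contributions (O − E)²/E:
  (13 − 12.8788)²/12.8788 = 0.0011
  (21 − 21.1212)²/21.1212 = 0.0007
  (29 − 19.6970)²/19.6970 = 4.3939
  (23 − 32.3030)²/32.3030 = 2.6792
  (8 − 17.4242)²/17.4242 = 5.0973
  (38 − 28.5758)²/28.5758 = 3.1081
χ² = 0.0011 + 0.0007 + 4.3939 + 2.6792 + 5.0973 + 3.1081 = 15.280
df = (3−1)(2−1) = 2. Since 15.280 > 9.21, reject the null hypothesis of independence at α = 0.01.

15.280; reject H₀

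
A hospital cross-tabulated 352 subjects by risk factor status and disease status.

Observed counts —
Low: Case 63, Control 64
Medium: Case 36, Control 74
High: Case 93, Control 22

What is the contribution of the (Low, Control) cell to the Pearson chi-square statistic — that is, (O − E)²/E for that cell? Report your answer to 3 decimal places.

0.682

Row total (Low) = 127; column total (Control) = 160; N = 352.
Expected count E = 127 × 160 / 352 = 57.7273.
Contribution = (O − E)²/E = (64 − 57.7273)² / 57.7273 = 0.682.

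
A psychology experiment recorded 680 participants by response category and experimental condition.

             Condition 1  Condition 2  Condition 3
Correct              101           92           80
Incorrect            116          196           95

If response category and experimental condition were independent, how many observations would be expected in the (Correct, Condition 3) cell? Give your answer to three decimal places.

Row total (Correct) = 273; column total (Condition 3) = 175; grand total N = 680.
Expected count = (row total × column total) / N = 273 × 175 / 680 = 70.257.

70.257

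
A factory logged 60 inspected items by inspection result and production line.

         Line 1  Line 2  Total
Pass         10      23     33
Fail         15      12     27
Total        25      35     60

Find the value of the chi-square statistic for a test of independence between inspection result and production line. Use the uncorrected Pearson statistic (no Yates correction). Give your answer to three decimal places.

Grand total N = 60.
Expected counts (row total × column total / N):
  Pass, Line 1: 33×25/60 = 13.7500
  Pass, Line 2: 33×35/60 = 19.2500
  Fail, Line 1: 27×25/60 = 11.2500
  Fail, Line 2: 27×35/60 = 15.7500
Contributions (O − E)²/E:
  (10 − 13.7500)²/13.7500 = 1.0227
  (23 − 19.2500)²/19.2500 = 0.7305
  (15 − 11.2500)²/11.2500 = 1.2500
  (12 − 15.7500)²/15.7500 = 0.8929
χ² = 1.0227 + 0.7305 + 1.2500 + 0.8929 = 3.896

3.896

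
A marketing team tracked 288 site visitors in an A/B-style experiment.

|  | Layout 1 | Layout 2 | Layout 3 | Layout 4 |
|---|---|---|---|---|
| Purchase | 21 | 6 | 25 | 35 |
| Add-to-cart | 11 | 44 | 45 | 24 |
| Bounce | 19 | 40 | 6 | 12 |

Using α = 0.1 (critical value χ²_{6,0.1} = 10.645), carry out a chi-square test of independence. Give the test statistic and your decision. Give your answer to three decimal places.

64.812; reject H₀

Row totals: 87, 124, 77. Column totals: 51, 90, 76, 71. Grand total N = 288.
Expected counts (row total × column total / N):
  Purchase, Layout 1: 87×51/288 = 15.40625
  Purchase, Layout 2: 87×90/288 = 27.18750
  Purchase, Layout 3: 87×76/288 = 22.95833
  Purchase, Layout 4: 87×71/288 = 21.44792
  Add-to-cart, Layout 1: 124×51/288 = 21.95833
  Add-to-cart, Layout 2: 124×90/288 = 38.75000
  Add-to-cart, Layout 3: 124×76/288 = 32.72222
  Add-to-cart, Layout 4: 124×71/288 = 30.56944
  Bounce, Layout 1: 77×51/288 = 13.63542
  Bounce, Layout 2: 77×90/288 = 24.06250
  Bounce, Layout 3: 77×76/288 = 20.31944
  Bounce, Layout 4: 77×71/288 = 18.98264
Contributions (O − E)²/E:
  (21 − 15.40625)²/15.40625 = 2.0310
  (6 − 27.18750)²/27.18750 = 16.5116
  (25 − 22.95833)²/22.95833 = 0.1816
  (35 − 21.44792)²/21.44792 = 8.5630
  (11 − 21.95833)²/21.95833 = 5.4688
  (44 − 38.75000)²/38.75000 = 0.7113
  (45 − 32.72222)²/32.72222 = 4.6068
  (24 − 30.56944)²/30.56944 = 1.4118
  (19 − 13.63542)²/13.63542 = 2.1106
  (40 − 24.06250)²/24.06250 = 10.5560
  (6 − 20.31944)²/20.31944 = 10.0911
  (12 − 18.98264)²/18.98264 = 2.5685
χ² = 2.0310 + 16.5116 + 0.1816 + 8.5630 + 5.4688 + 0.7113 + 4.6068 + 1.4118 + 2.1106 + 10.5560 + 10.0911 + 2.5685 = 64.812
df = (3−1)(4−1) = 6. Since 64.812 > 10.645, reject the null hypothesis of independence at α = 0.1.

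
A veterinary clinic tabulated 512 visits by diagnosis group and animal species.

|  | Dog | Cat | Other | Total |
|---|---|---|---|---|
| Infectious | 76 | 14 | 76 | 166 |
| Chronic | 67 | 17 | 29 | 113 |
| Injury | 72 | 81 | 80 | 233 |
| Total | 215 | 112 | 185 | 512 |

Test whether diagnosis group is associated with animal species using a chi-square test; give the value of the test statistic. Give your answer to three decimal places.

57.177

Grand total N = 512.
Expected counts (row total × column total / N):
  Infectious, Dog: 166×215/512 = 69.7070
  Infectious, Cat: 166×112/512 = 36.3125
  Infectious, Other: 166×185/512 = 59.9805
  Chronic, Dog: 113×215/512 = 47.4512
  Chronic, Cat: 113×112/512 = 24.7188
  Chronic, Other: 113×185/512 = 40.8301
  Injury, Dog: 233×215/512 = 97.8418
  Injury, Cat: 233×112/512 = 50.9688
  Injury, Other: 233×185/512 = 84.1895
Contributions (O − E)²/E:
  (76 − 69.7070)²/69.7070 = 0.5681
  (14 − 36.3125)²/36.3125 = 13.7101
  (76 − 59.9805)²/59.9805 = 4.2785
  (67 − 47.4512)²/47.4512 = 8.0537
  (17 − 24.7188)²/24.7188 = 2.4103
  (29 − 40.8301)²/40.8301 = 3.4276
  (72 − 97.8418)²/97.8418 = 6.8253
  (81 − 50.9688)²/50.9688 = 17.6946
  (80 − 84.1895)²/84.1895 = 0.2085
χ² = 0.5681 + 13.7101 + 4.2785 + 8.0537 + 2.4103 + 3.4276 + 6.8253 + 17.6946 + 0.2085 = 57.177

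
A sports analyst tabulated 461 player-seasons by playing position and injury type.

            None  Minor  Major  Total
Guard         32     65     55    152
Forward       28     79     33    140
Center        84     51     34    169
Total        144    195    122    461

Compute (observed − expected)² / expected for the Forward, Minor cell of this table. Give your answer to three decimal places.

6.607

Row total (Forward) = 140; column total (Minor) = 195; N = 461.
Expected count E = 140 × 195 / 461 = 59.2191.
Contribution = (O − E)²/E = (79 − 59.2191)² / 59.2191 = 6.607.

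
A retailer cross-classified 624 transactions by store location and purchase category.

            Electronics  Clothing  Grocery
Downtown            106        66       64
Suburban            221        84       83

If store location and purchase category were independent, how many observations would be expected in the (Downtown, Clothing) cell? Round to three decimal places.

56.731

Row total (Downtown) = 236; column total (Clothing) = 150; grand total N = 624.
Expected count = (row total × column total) / N = 236 × 150 / 624 = 56.731.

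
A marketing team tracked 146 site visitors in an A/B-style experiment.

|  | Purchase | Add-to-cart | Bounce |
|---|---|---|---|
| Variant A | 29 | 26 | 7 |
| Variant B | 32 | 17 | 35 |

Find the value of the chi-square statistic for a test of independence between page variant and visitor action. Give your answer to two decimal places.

17.79

Row totals: 62, 84. Column totals: 61, 43, 42. Grand total N = 146.
Expected counts (row total × column total / N):
  Variant A, Purchase: 62×61/146 = 25.904
  Variant A, Add-to-cart: 62×43/146 = 18.260
  Variant A, Bounce: 62×42/146 = 17.836
  Variant B, Purchase: 84×61/146 = 35.096
  Variant B, Add-to-cart: 84×43/146 = 24.740
  Variant B, Bounce: 84×42/146 = 24.164
Contributions (O − E)²/E:
  (29 − 25.904)²/25.904 = 0.3700
  (26 − 18.260)²/18.260 = 3.2808
  (7 − 17.836)²/17.836 = 6.5833
  (32 − 35.096)²/35.096 = 0.2731
  (17 − 24.740)²/24.740 = 2.4215
  (35 − 24.164)²/24.164 = 4.8592
χ² = 0.3700 + 3.2808 + 6.5833 + 0.2731 + 2.4215 + 4.8592 = 17.79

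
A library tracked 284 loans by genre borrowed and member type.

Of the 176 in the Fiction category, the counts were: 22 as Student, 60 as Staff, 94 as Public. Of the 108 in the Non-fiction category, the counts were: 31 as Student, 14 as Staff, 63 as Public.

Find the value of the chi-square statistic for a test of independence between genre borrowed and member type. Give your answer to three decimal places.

21.176

Row totals: 176, 108. Column totals: 53, 74, 157. Grand total N = 284.
Expected counts (row total × column total / N):
  Fiction, Student: 176×53/284 = 32.8451
  Fiction, Staff: 176×74/284 = 45.8592
  Fiction, Public: 176×157/284 = 97.2958
  Non-fiction, Student: 108×53/284 = 20.1549
  Non-fiction, Staff: 108×74/284 = 28.1408
  Non-fiction, Public: 108×157/284 = 59.7042
Contributions (O − E)²/E:
  (22 − 32.8451)²/32.8451 = 3.5809
  (60 − 45.8592)²/45.8592 = 4.3604
  (94 − 97.2958)²/97.2958 = 0.1116
  (31 − 20.1549)²/20.1549 = 5.8356
  (14 − 28.1408)²/28.1408 = 7.1058
  (63 − 59.7042)²/59.7042 = 0.1819
χ² = 3.5809 + 4.3604 + 0.1116 + 5.8356 + 7.1058 + 0.1819 = 21.176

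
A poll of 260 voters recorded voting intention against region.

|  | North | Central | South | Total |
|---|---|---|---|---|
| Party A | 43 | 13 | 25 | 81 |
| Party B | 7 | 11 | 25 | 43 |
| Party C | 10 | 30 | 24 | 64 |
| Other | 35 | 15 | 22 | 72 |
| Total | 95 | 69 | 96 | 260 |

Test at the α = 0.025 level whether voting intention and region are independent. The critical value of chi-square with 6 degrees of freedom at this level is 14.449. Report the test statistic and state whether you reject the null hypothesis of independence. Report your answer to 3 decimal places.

Grand total N = 260.
Expected counts (row total × column total / N):
  Party A, North: 81×95/260 = 29.5962
  Party A, Central: 81×69/260 = 21.4962
  Party A, South: 81×96/260 = 29.9077
  Party B, North: 43×95/260 = 15.7115
  Party B, Central: 43×69/260 = 11.4115
  Party B, South: 43×96/260 = 15.8769
  Party C, North: 64×95/260 = 23.3846
  Party C, Central: 64×69/260 = 16.9846
  Party C, South: 64×96/260 = 23.6308
  Other, North: 72×95/260 = 26.3077
  Other, Central: 72×69/260 = 19.1077
  Other, South: 72×96/260 = 26.5846
Contributions (O − E)²/E:
  (43 − 29.5962)²/29.5962 = 6.0704
  (13 − 21.4962)²/21.4962 = 3.3581
  (25 − 29.9077)²/29.9077 = 0.8053
  (7 − 15.7115)²/15.7115 = 4.8302
  (11 − 11.4115)²/11.4115 = 0.0148
  (25 − 15.8769)²/15.8769 = 5.2423
  (10 − 23.3846)²/23.3846 = 7.6609
  (30 − 16.9846)²/16.9846 = 9.9738
  (24 − 23.6308)²/23.6308 = 0.0058
  (35 − 26.3077)²/26.3077 = 2.8720
  (15 − 19.1077)²/19.1077 = 0.8831
  (22 − 26.5846)²/26.5846 = 0.7906
χ² = 6.0704 + 3.3581 + 0.8053 + 4.8302 + 0.0148 + 5.2423 + 7.6609 + 9.9738 + 0.0058 + 2.8720 + 0.8831 + 0.7906 = 42.507
df = (4−1)(3−1) = 6. Since 42.507 > 14.449, reject the null hypothesis of independence at α = 0.025.

42.507; reject H₀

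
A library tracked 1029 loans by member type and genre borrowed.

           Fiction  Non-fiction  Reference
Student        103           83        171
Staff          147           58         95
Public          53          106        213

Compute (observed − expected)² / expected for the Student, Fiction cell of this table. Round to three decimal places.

0.043

Row total (Student) = 357; column total (Fiction) = 303; N = 1029.
Expected count E = 357 × 303 / 1029 = 105.1224.
Contribution = (O − E)²/E = (103 − 105.1224)² / 105.1224 = 0.043.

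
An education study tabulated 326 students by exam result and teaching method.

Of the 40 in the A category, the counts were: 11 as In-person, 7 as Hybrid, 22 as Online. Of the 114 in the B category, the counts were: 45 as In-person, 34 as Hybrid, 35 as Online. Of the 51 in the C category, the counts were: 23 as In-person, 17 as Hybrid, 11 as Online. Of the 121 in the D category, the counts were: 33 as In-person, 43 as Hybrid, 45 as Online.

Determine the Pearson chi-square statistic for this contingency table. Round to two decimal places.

16.23

Row totals: 40, 114, 51, 121. Column totals: 112, 101, 113. Grand total N = 326.
Expected counts (row total × column total / N):
  A, In-person: 40×112/326 = 13.742
  A, Hybrid: 40×101/326 = 12.393
  A, Online: 40×113/326 = 13.865
  B, In-person: 114×112/326 = 39.166
  B, Hybrid: 114×101/326 = 35.319
  B, Online: 114×113/326 = 39.515
  C, In-person: 51×112/326 = 17.521
  C, Hybrid: 51×101/326 = 15.801
  C, Online: 51×113/326 = 17.678
  D, In-person: 121×112/326 = 41.571
  D, Hybrid: 121×101/326 = 37.488
  D, Online: 121×113/326 = 41.942
Contributions (O − E)²/E:
  (11 − 13.742)²/13.742 = 0.5471
  (7 − 12.393)²/12.393 = 2.3468
  (22 − 13.865)²/13.865 = 4.7730
  (45 − 39.166)²/39.166 = 0.8690
  (34 − 35.319)²/35.319 = 0.0493
  (35 − 39.515)²/39.515 = 0.5159
  (23 − 17.521)²/17.521 = 1.7133
  (17 − 15.801)²/15.801 = 0.0910
  (11 − 17.678)²/17.678 = 2.5227
  (33 − 41.571)²/41.571 = 1.7671
  (43 − 37.488)²/37.488 = 0.8104
  (45 − 41.942)²/41.942 = 0.2230
χ² = 0.5471 + 2.3468 + 4.7730 + 0.8690 + 0.0493 + 0.5159 + 1.7133 + 0.0910 + 2.5227 + 1.7671 + 0.8104 + 0.2230 = 16.23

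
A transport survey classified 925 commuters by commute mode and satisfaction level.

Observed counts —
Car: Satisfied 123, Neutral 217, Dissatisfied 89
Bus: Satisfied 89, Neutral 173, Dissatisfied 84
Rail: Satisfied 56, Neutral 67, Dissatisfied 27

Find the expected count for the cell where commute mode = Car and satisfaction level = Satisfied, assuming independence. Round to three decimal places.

Row total (Car) = 429; column total (Satisfied) = 268; grand total N = 925.
Expected count = (row total × column total) / N = 429 × 268 / 925 = 124.294.

124.294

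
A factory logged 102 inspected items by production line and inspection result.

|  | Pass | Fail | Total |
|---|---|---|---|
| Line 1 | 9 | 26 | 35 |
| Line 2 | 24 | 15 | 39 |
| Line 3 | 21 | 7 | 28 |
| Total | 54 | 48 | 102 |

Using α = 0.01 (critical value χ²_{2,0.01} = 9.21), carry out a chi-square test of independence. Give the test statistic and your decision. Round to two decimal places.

17.04; reject H₀

Grand total N = 102.
Expected counts (row total × column total / N):
  Line 1, Pass: 35×54/102 = 18.5294
  Line 1, Fail: 35×48/102 = 16.4706
  Line 2, Pass: 39×54/102 = 20.6471
  Line 2, Fail: 39×48/102 = 18.3529
  Line 3, Pass: 28×54/102 = 14.8235
  Line 3, Fail: 28×48/102 = 13.1765
Contributions (O − E)²/E:
  (9 − 18.5294)²/18.5294 = 4.9008
  (26 − 16.4706)²/16.4706 = 5.5134
  (24 − 20.6471)²/20.6471 = 0.5445
  (15 − 18.3529)²/18.3529 = 0.6125
  (21 − 14.8235)²/14.8235 = 2.5736
  (7 − 13.1765)²/13.1765 = 2.8952
χ² = 4.9008 + 5.5134 + 0.5445 + 0.6125 + 2.5736 + 2.8952 = 17.04
df = (3−1)(2−1) = 2. Since 17.04 > 9.21, reject the null hypothesis of independence at α = 0.01.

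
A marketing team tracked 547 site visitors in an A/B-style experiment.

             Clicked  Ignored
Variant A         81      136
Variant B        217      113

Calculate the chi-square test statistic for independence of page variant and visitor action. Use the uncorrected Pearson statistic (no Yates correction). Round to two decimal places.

Row totals: 217, 330. Column totals: 298, 249. Grand total N = 547.
Expected counts (row total × column total / N):
  Variant A, Clicked: 217×298/547 = 118.219
  Variant A, Ignored: 217×249/547 = 98.781
  Variant B, Clicked: 330×298/547 = 179.781
  Variant B, Ignored: 330×249/547 = 150.219
Contributions (O − E)²/E:
  (81 − 118.219)²/118.219 = 11.7177
  (136 − 98.781)²/98.781 = 14.0235
  (217 − 179.781)²/179.781 = 7.7052
  (113 − 150.219)²/150.219 = 9.2216
χ² = 11.7177 + 14.0235 + 7.7052 + 9.2216 = 42.67

42.67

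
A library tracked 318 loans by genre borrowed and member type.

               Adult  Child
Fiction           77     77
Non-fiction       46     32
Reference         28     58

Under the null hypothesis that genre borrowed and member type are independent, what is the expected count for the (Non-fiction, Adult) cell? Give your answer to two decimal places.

Row total (Non-fiction) = 78; column total (Adult) = 151; grand total N = 318.
Expected count = (row total × column total) / N = 78 × 151 / 318 = 37.04.

37.04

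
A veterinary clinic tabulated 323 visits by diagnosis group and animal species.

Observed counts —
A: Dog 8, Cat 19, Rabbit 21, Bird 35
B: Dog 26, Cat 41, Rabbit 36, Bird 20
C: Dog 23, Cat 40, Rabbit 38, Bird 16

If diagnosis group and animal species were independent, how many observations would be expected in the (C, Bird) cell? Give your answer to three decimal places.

25.718

Row total (C) = 117; column total (Bird) = 71; grand total N = 323.
Expected count = (row total × column total) / N = 117 × 71 / 323 = 25.718.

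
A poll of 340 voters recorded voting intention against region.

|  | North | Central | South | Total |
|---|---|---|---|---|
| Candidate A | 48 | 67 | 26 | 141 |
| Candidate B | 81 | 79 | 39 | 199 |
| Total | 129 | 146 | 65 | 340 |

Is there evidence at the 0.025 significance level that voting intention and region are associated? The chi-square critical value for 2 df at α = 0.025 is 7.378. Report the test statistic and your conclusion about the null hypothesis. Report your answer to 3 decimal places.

Grand total N = 340.
Expected counts (row total × column total / N):
  Candidate A, North: 141×129/340 = 53.4971
  Candidate A, Central: 141×146/340 = 60.5471
  Candidate A, South: 141×65/340 = 26.9559
  Candidate B, North: 199×129/340 = 75.5029
  Candidate B, Central: 199×146/340 = 85.4529
  Candidate B, South: 199×65/340 = 38.0441
Contributions (O − E)²/E:
  (48 − 53.4971)²/53.4971 = 0.5649
  (67 − 60.5471)²/60.5471 = 0.6877
  (26 − 26.9559)²/26.9559 = 0.0339
  (81 − 75.5029)²/75.5029 = 0.4002
  (79 − 85.4529)²/85.4529 = 0.4873
  (39 − 38.0441)²/38.0441 = 0.0240
χ² = 0.5649 + 0.6877 + 0.0339 + 0.4002 + 0.4873 + 0.0240 = 2.198
df = (2−1)(3−1) = 2. Since 2.198 < 7.378, fail to reject the null hypothesis of independence at α = 0.025.

2.198; fail to reject H₀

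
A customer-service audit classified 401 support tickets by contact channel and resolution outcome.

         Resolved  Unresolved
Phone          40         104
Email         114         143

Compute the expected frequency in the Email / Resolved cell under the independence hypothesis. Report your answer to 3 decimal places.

98.698

Row total (Email) = 257; column total (Resolved) = 154; grand total N = 401.
Expected count = (row total × column total) / N = 257 × 154 / 401 = 98.698.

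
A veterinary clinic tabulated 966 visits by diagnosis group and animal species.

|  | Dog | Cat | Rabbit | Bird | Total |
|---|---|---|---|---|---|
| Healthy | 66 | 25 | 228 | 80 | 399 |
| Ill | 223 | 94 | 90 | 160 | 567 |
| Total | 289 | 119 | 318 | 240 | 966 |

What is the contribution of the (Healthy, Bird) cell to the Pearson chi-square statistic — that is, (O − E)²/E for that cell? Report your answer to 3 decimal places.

Row total (Healthy) = 399; column total (Bird) = 240; N = 966.
Expected count E = 399 × 240 / 966 = 99.13043.
Contribution = (O − E)²/E = (80 − 99.13043)² / 99.13043 = 3.692.

3.692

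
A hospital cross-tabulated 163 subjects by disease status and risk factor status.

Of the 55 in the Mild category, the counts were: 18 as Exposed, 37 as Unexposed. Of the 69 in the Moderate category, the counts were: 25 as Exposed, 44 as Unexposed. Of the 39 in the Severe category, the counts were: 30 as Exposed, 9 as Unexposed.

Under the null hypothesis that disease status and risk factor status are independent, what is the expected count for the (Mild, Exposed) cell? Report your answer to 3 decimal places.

24.632

Row total (Mild) = 55; column total (Exposed) = 73; grand total N = 163.
Expected count = (row total × column total) / N = 55 × 73 / 163 = 24.632.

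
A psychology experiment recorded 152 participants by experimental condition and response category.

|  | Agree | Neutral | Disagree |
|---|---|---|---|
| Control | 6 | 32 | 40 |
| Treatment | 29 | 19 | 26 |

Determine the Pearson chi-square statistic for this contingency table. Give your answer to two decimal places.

Row totals: 78, 74. Column totals: 35, 51, 66. Grand total N = 152.
Expected counts (row total × column total / N):
  Control, Agree: 78×35/152 = 17.9605
  Control, Neutral: 78×51/152 = 26.1711
  Control, Disagree: 78×66/152 = 33.8684
  Treatment, Agree: 74×35/152 = 17.0395
  Treatment, Neutral: 74×51/152 = 24.8289
  Treatment, Disagree: 74×66/152 = 32.1316
Contributions (O − E)²/E:
  (6 − 17.9605)²/17.9605 = 7.9649
  (32 − 26.1711)²/26.1711 = 1.2982
  (40 − 33.8684)²/33.8684 = 1.1101
  (29 − 17.0395)²/17.0395 = 8.3954
  (19 − 24.8289)²/24.8289 = 1.3684
  (26 − 32.1316)²/32.1316 = 1.1701
χ² = 7.9649 + 1.2982 + 1.1101 + 8.3954 + 1.3684 + 1.1701 = 21.31

21.31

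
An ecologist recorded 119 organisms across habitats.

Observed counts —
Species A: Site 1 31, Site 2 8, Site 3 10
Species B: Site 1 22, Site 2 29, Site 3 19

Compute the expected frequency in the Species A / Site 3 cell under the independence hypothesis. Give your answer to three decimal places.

11.941

Row total (Species A) = 49; column total (Site 3) = 29; grand total N = 119.
Expected count = (row total × column total) / N = 49 × 29 / 119 = 11.941.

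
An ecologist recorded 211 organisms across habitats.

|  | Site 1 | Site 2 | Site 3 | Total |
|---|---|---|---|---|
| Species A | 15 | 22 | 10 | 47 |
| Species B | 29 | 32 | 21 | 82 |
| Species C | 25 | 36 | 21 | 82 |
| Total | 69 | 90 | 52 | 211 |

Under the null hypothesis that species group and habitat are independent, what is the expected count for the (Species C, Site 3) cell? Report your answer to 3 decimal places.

20.209

Row total (Species C) = 82; column total (Site 3) = 52; grand total N = 211.
Expected count = (row total × column total) / N = 82 × 52 / 211 = 20.209.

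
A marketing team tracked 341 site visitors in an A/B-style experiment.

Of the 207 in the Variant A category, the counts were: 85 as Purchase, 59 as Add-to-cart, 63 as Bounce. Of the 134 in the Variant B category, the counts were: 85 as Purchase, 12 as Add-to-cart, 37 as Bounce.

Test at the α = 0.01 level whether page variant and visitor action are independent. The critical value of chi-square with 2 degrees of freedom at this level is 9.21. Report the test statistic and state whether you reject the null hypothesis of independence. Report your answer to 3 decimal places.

Row totals: 207, 134. Column totals: 170, 71, 100. Grand total N = 341.
Expected counts (row total × column total / N):
  Variant A, Purchase: 207×170/341 = 103.1965
  Variant A, Add-to-cart: 207×71/341 = 43.0997
  Variant A, Bounce: 207×100/341 = 60.7038
  Variant B, Purchase: 134×170/341 = 66.8035
  Variant B, Add-to-cart: 134×71/341 = 27.9003
  Variant B, Bounce: 134×100/341 = 39.2962
Contributions (O − E)²/E:
  (85 − 103.1965)²/103.1965 = 3.2086
  (59 − 43.0997)²/43.0997 = 5.8659
  (63 − 60.7038)²/60.7038 = 0.0869
  (85 − 66.8035)²/66.8035 = 4.9565
  (12 − 27.9003)²/27.9003 = 9.0615
  (37 − 39.2962)²/39.2962 = 0.1342
χ² = 3.2086 + 5.8659 + 0.0869 + 4.9565 + 9.0615 + 0.1342 = 23.314
df = (2−1)(3−1) = 2. Since 23.314 > 9.21, reject the null hypothesis of independence at α = 0.01.

23.314; reject H₀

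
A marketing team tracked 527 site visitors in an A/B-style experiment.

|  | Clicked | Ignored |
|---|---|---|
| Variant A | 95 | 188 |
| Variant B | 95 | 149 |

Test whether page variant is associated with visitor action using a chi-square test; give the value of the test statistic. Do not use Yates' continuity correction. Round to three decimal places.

Row totals: 283, 244. Column totals: 190, 337. Grand total N = 527.
Expected counts (row total × column total / N):
  Variant A, Clicked: 283×190/527 = 102.0304
  Variant A, Ignored: 283×337/527 = 180.9696
  Variant B, Clicked: 244×190/527 = 87.9696
  Variant B, Ignored: 244×337/527 = 156.0304
Contributions (O − E)²/E:
  (95 − 102.0304)²/102.0304 = 0.4844
  (188 − 180.9696)²/180.9696 = 0.2731
  (95 − 87.9696)²/87.9696 = 0.5619
  (149 − 156.0304)²/156.0304 = 0.3168
χ² = 0.4844 + 0.2731 + 0.5619 + 0.3168 = 1.636

1.636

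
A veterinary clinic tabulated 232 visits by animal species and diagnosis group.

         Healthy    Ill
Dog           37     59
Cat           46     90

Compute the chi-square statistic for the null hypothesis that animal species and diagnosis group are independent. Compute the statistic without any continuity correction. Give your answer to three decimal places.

Row totals: 96, 136. Column totals: 83, 149. Grand total N = 232.
Expected counts (row total × column total / N):
  Dog, Healthy: 96×83/232 = 34.3448
  Dog, Ill: 96×149/232 = 61.6552
  Cat, Healthy: 136×83/232 = 48.6552
  Cat, Ill: 136×149/232 = 87.3448
Contributions (O − E)²/E:
  (37 − 34.3448)²/34.3448 = 0.2053
  (59 − 61.6552)²/61.6552 = 0.1143
  (46 − 48.6552)²/48.6552 = 0.1449
  (90 − 87.3448)²/87.3448 = 0.0807
χ² = 0.2053 + 0.1143 + 0.1449 + 0.0807 = 0.545

0.545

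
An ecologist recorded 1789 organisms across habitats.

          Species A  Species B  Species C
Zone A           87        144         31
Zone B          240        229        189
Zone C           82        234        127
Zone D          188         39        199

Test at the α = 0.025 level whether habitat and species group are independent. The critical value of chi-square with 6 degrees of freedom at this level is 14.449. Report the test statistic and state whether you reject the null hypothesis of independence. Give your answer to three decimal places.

259.854; reject H₀

Row totals: 262, 658, 443, 426. Column totals: 597, 646, 546. Grand total N = 1789.
Expected counts (row total × column total / N):
  Zone A, Species A: 262×597/1789 = 87.43097
  Zone A, Species B: 262×646/1789 = 94.60704
  Zone A, Species C: 262×546/1789 = 79.96199
  Zone B, Species A: 658×597/1789 = 219.57854
  Zone B, Species B: 658×646/1789 = 237.60089
  Zone B, Species C: 658×546/1789 = 200.82057
  Zone C, Species A: 443×597/1789 = 147.83175
  Zone C, Species B: 443×646/1789 = 159.96534
  Zone C, Species C: 443×546/1789 = 135.20291
  Zone D, Species A: 426×597/1789 = 142.15875
  Zone D, Species B: 426×646/1789 = 153.82672
  Zone D, Species C: 426×546/1789 = 130.01453
Contributions (O − E)²/E:
  (87 − 87.43097)²/87.43097 = 0.0021
  (144 − 94.60704)²/94.60704 = 25.7873
  (31 − 79.96199)²/79.96199 = 29.9802
  (240 − 219.57854)²/219.57854 = 1.8993
  (229 − 237.60089)²/237.60089 = 0.3113
  (189 − 200.82057)²/200.82057 = 0.6958
  (82 − 147.83175)²/147.83175 = 29.3159
  (234 − 159.96534)²/159.96534 = 34.2645
  (127 − 135.20291)²/135.20291 = 0.4977
  (188 − 142.15875)²/142.15875 = 14.7822
  (39 − 153.82672)²/153.82672 = 85.7145
  (199 − 130.01453)²/130.01453 = 36.6036
χ² = 0.0021 + 25.7873 + 29.9802 + 1.8993 + 0.3113 + 0.6958 + 29.3159 + 34.2645 + 0.4977 + 14.7822 + 85.7145 + 36.6036 = 259.854
df = (4−1)(3−1) = 6. Since 259.854 > 14.449, reject the null hypothesis of independence at α = 0.025.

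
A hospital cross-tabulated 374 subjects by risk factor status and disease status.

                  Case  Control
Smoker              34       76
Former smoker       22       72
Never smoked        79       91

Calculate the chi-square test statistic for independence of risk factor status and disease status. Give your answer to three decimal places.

15.780

Row totals: 110, 94, 170. Column totals: 135, 239. Grand total N = 374.
Expected counts (row total × column total / N):
  Smoker, Case: 110×135/374 = 39.7059
  Smoker, Control: 110×239/374 = 70.2941
  Former smoker, Case: 94×135/374 = 33.9305
  Former smoker, Control: 94×239/374 = 60.0695
  Never smoked, Case: 170×135/374 = 61.3636
  Never smoked, Control: 170×239/374 = 108.6364
Contributions (O − E)²/E:
  (34 − 39.7059)²/39.7059 = 0.8200
  (76 − 70.2941)²/70.2941 = 0.4632
  (22 − 33.9305)²/33.9305 = 4.1950
  (72 − 60.0695)²/60.0695 = 2.3695
  (79 − 61.3636)²/61.3636 = 5.0688
  (91 − 108.6364)²/108.6364 = 2.8632
χ² = 0.8200 + 0.4632 + 4.1950 + 2.3695 + 5.0688 + 2.8632 = 15.780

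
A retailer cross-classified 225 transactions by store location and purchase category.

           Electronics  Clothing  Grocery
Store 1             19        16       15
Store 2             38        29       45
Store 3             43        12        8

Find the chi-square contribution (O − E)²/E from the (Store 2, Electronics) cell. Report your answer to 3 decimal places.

2.787

Row total (Store 2) = 112; column total (Electronics) = 100; N = 225.
Expected count E = 112 × 100 / 225 = 49.7778.
Contribution = (O − E)²/E = (38 − 49.7778)² / 49.7778 = 2.787.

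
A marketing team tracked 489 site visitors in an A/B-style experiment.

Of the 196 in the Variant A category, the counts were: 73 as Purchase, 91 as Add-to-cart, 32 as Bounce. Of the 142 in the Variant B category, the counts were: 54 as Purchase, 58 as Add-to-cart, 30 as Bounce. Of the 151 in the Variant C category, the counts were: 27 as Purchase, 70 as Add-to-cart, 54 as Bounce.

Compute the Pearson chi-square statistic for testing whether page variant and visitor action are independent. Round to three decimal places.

Row totals: 196, 142, 151. Column totals: 154, 219, 116. Grand total N = 489.
Expected counts (row total × column total / N):
  Variant A, Purchase: 196×154/489 = 61.7260
  Variant A, Add-to-cart: 196×219/489 = 87.7791
  Variant A, Bounce: 196×116/489 = 46.4949
  Variant B, Purchase: 142×154/489 = 44.7198
  Variant B, Add-to-cart: 142×219/489 = 63.5951
  Variant B, Bounce: 142×116/489 = 33.6851
  Variant C, Purchase: 151×154/489 = 47.5542
  Variant C, Add-to-cart: 151×219/489 = 67.6258
  Variant C, Bounce: 151×116/489 = 35.8200
Contributions (O − E)²/E:
  (73 − 61.7260)²/61.7260 = 2.0591
  (91 − 87.7791)²/87.7791 = 0.1182
  (32 − 46.4949)²/46.4949 = 4.5188
  (54 − 44.7198)²/44.7198 = 1.9258
  (58 − 63.5951)²/63.5951 = 0.4923
  (30 − 33.6851)²/33.6851 = 0.4031
  (27 − 47.5542)²/47.5542 = 8.8841
  (70 − 67.6258)²/67.6258 = 0.0834
  (54 − 35.8200)²/35.8200 = 9.2270
χ² = 2.0591 + 0.1182 + 4.5188 + 1.9258 + 0.4923 + 0.4031 + 8.8841 + 0.0834 + 9.2270 = 27.712

27.712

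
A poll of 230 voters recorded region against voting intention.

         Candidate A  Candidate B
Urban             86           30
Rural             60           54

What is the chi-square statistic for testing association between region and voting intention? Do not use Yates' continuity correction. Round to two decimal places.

Row totals: 116, 114. Column totals: 146, 84. Grand total N = 230.
Expected counts (row total × column total / N):
  Urban, Candidate A: 116×146/230 = 73.635
  Urban, Candidate B: 116×84/230 = 42.365
  Rural, Candidate A: 114×146/230 = 72.365
  Rural, Candidate B: 114×84/230 = 41.635
Contributions (O − E)²/E:
  (86 − 73.635)²/73.635 = 2.0764
  (30 − 42.365)²/42.365 = 3.6090
  (60 − 72.365)²/72.365 = 2.1128
  (54 − 41.635)²/41.635 = 3.6722
χ² = 2.0764 + 3.6090 + 2.1128 + 3.6722 = 11.47

11.47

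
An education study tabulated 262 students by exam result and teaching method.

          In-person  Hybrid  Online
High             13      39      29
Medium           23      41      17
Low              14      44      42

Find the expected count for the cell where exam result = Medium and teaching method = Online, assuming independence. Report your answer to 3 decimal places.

Row total (Medium) = 81; column total (Online) = 88; grand total N = 262.
Expected count = (row total × column total) / N = 81 × 88 / 262 = 27.206.

27.206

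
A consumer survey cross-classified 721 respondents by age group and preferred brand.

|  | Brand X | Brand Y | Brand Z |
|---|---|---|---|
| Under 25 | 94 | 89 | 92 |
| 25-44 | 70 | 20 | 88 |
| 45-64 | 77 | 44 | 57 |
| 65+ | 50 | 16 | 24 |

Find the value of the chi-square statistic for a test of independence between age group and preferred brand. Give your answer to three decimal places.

42.483

Row totals: 275, 178, 178, 90. Column totals: 291, 169, 261. Grand total N = 721.
Expected counts (row total × column total / N):
  Under 25, Brand X: 275×291/721 = 110.9917
  Under 25, Brand Y: 275×169/721 = 64.4591
  Under 25, Brand Z: 275×261/721 = 99.5492
  25-44, Brand X: 178×291/721 = 71.8419
  25-44, Brand Y: 178×169/721 = 41.7226
  25-44, Brand Z: 178×261/721 = 64.4355
  45-64, Brand X: 178×291/721 = 71.8419
  45-64, Brand Y: 178×169/721 = 41.7226
  45-64, Brand Z: 178×261/721 = 64.4355
  65+, Brand X: 90×291/721 = 36.3245
  65+, Brand Y: 90×169/721 = 21.0957
  65+, Brand Z: 90×261/721 = 32.5798
Contributions (O − E)²/E:
  (94 − 110.9917)²/110.9917 = 2.6013
  (89 − 64.4591)²/64.4591 = 9.3432
  (92 − 99.5492)²/99.5492 = 0.5725
  (70 − 71.8419)²/71.8419 = 0.0472
  (20 − 41.7226)²/41.7226 = 11.3097
  (88 − 64.4355)²/64.4355 = 8.6177
  (77 − 71.8419)²/71.8419 = 0.3703
  (44 − 41.7226)²/41.7226 = 0.1243
  (57 − 64.4355)²/64.4355 = 0.8580
  (50 − 36.3245)²/36.3245 = 5.1486
  (16 − 21.0957)²/21.0957 = 1.2309
  (24 − 32.5798)²/32.5798 = 2.2595
χ² = 2.6013 + 9.3432 + 0.5725 + 0.0472 + 11.3097 + 8.6177 + 0.3703 + 0.1243 + 0.8580 + 5.1486 + 1.2309 + 2.2595 = 42.483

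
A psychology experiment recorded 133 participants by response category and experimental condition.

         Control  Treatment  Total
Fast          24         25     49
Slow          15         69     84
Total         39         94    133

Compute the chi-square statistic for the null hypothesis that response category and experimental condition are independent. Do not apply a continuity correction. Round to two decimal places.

14.46

Grand total N = 133.
Expected counts (row total × column total / N):
  Fast, Control: 49×39/133 = 14.3684
  Fast, Treatment: 49×94/133 = 34.6316
  Slow, Control: 84×39/133 = 24.6316
  Slow, Treatment: 84×94/133 = 59.3684
Contributions (O − E)²/E:
  (24 − 14.3684)²/14.3684 = 6.4564
  (25 − 34.6316)²/34.6316 = 2.6787
  (15 − 24.6316)²/24.6316 = 3.7662
  (69 − 59.3684)²/59.3684 = 1.5626
χ² = 6.4564 + 2.6787 + 3.7662 + 1.5626 = 14.46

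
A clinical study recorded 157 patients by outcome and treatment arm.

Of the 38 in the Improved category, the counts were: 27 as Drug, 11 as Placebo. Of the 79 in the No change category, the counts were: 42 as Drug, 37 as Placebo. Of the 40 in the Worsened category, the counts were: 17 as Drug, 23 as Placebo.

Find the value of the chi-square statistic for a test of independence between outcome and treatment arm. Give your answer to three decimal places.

Row totals: 38, 79, 40. Column totals: 86, 71. Grand total N = 157.
Expected counts (row total × column total / N):
  Improved, Drug: 38×86/157 = 20.8153
  Improved, Placebo: 38×71/157 = 17.1847
  No change, Drug: 79×86/157 = 43.2739
  No change, Placebo: 79×71/157 = 35.7261
  Worsened, Drug: 40×86/157 = 21.9108
  Worsened, Placebo: 40×71/157 = 18.0892
Contributions (O − E)²/E:
  (27 − 20.8153)²/20.8153 = 1.8376
  (11 − 17.1847)²/17.1847 = 2.2258
  (42 − 43.2739)²/43.2739 = 0.0375
  (37 − 35.7261)²/35.7261 = 0.0454
  (17 − 21.9108)²/21.9108 = 1.1006
  (23 − 18.0892)²/18.0892 = 1.3332
χ² = 1.8376 + 2.2258 + 0.0375 + 0.0454 + 1.1006 + 1.3332 = 6.580

6.580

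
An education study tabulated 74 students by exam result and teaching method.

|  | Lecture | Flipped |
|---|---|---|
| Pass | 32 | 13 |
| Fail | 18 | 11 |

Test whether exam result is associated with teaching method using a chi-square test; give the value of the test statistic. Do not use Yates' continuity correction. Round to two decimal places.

Row totals: 45, 29. Column totals: 50, 24. Grand total N = 74.
Expected counts (row total × column total / N):
  Pass, Lecture: 45×50/74 = 30.405
  Pass, Flipped: 45×24/74 = 14.595
  Fail, Lecture: 29×50/74 = 19.595
  Fail, Flipped: 29×24/74 = 9.405
Contributions (O − E)²/E:
  (32 − 30.405)²/30.405 = 0.0837
  (13 − 14.595)²/14.595 = 0.1743
  (18 − 19.595)²/19.595 = 0.1298
  (11 − 9.405)²/9.405 = 0.2705
χ² = 0.0837 + 0.1743 + 0.1298 + 0.2705 = 0.66

0.66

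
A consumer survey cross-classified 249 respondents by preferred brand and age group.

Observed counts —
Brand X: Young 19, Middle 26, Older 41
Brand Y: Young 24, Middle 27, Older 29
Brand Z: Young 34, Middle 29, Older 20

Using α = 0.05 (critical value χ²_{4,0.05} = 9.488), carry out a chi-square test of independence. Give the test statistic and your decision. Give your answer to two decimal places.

11.70; reject H₀

Row totals: 86, 80, 83. Column totals: 77, 82, 90. Grand total N = 249.
Expected counts (row total × column total / N):
  Brand X, Young: 86×77/249 = 26.594
  Brand X, Middle: 86×82/249 = 28.321
  Brand X, Older: 86×90/249 = 31.084
  Brand Y, Young: 80×77/249 = 24.739
  Brand Y, Middle: 80×82/249 = 26.345
  Brand Y, Older: 80×90/249 = 28.916
  Brand Z, Young: 83×77/249 = 25.667
  Brand Z, Middle: 83×82/249 = 27.333
  Brand Z, Older: 83×90/249 = 30.000
Contributions (O − E)²/E:
  (19 − 26.594)²/26.594 = 2.1685
  (26 − 28.321)²/28.321 = 0.1902
  (41 − 31.084)²/31.084 = 3.1633
  (24 − 24.739)²/24.739 = 0.0221
  (27 − 26.345)²/26.345 = 0.0163
  (29 − 28.916)²/28.916 = 0.0002
  (34 − 25.667)²/25.667 = 2.7054
  (29 − 27.333)²/27.333 = 0.1017
  (20 − 30.000)²/30.000 = 3.3333
χ² = 2.1685 + 0.1902 + 3.1633 + 0.0221 + 0.0163 + 0.0002 + 2.7054 + 0.1017 + 3.3333 = 11.70
df = (3−1)(3−1) = 4. Since 11.70 > 9.488, reject the null hypothesis of independence at α = 0.05.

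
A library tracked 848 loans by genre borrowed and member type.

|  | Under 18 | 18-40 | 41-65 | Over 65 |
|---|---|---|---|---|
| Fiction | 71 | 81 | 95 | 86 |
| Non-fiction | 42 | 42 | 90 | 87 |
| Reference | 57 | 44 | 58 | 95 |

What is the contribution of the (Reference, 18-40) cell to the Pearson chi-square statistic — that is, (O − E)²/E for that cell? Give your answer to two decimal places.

0.72

Row total (Reference) = 254; column total (18-40) = 167; N = 848.
Expected count E = 254 × 167 / 848 = 50.021.
Contribution = (O − E)²/E = (44 − 50.021)² / 50.021 = 0.72.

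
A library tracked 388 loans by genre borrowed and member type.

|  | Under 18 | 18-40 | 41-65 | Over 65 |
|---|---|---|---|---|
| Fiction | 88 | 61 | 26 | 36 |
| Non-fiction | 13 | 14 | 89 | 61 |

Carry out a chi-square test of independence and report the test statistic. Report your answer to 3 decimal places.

Row totals: 211, 177. Column totals: 101, 75, 115, 97. Grand total N = 388.
Expected counts (row total × column total / N):
  Fiction, Under 18: 211×101/388 = 54.9253
  Fiction, 18-40: 211×75/388 = 40.7861
  Fiction, 41-65: 211×115/388 = 62.5387
  Fiction, Over 65: 211×97/388 = 52.7500
  Non-fiction, Under 18: 177×101/388 = 46.0747
  Non-fiction, 18-40: 177×75/388 = 34.2139
  Non-fiction, 41-65: 177×115/388 = 52.4613
  Non-fiction, Over 65: 177×97/388 = 44.2500
Contributions (O − E)²/E:
  (88 − 54.9253)²/54.9253 = 19.9168
  (61 − 40.7861)²/40.7861 = 10.0182
  (26 − 62.5387)²/62.5387 = 21.3480
  (36 − 52.7500)²/52.7500 = 5.3187
  (13 − 46.0747)²/46.0747 = 23.7427
  (14 − 34.2139)²/34.2139 = 11.9426
  (89 − 52.4613)²/52.4613 = 25.4488
  (61 − 44.2500)²/44.2500 = 6.3404
χ² = 19.9168 + 10.0182 + 21.3480 + 5.3187 + 23.7427 + 11.9426 + 25.4488 + 6.3404 = 124.076

124.076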